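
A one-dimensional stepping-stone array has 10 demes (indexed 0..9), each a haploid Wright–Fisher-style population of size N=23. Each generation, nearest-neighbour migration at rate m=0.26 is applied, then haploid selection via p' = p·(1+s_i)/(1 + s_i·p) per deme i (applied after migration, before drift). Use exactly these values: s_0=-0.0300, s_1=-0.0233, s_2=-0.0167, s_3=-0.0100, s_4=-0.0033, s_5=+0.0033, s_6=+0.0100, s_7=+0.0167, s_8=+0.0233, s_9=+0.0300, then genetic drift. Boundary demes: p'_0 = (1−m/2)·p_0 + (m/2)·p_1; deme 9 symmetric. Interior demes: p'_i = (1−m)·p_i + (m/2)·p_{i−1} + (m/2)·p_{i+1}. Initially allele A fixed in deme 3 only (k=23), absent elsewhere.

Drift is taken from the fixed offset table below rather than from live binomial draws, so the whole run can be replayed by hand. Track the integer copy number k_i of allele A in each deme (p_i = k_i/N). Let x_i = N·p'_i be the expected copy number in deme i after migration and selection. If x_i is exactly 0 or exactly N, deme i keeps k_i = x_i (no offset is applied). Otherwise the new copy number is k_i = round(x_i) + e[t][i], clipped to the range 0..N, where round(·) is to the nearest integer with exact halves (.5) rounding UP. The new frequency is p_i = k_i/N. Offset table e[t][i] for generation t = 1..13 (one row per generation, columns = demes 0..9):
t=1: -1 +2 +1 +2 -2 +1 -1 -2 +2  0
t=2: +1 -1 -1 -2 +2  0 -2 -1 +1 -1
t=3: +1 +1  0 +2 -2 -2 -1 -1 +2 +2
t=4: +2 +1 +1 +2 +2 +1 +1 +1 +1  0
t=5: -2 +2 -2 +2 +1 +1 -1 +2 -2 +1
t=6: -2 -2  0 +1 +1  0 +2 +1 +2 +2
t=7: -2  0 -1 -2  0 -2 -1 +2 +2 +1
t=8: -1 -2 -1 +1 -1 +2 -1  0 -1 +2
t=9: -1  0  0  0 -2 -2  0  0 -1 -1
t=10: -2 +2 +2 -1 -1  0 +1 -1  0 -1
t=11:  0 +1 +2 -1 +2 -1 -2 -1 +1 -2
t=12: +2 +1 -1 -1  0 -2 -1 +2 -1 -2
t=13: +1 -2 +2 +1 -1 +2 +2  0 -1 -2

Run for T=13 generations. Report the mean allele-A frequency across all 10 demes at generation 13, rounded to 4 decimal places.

0.1261

t=0: k=[0 0 0 23 0 0 0 0 0 0]
t=1: x=[0.0000 0.0000 2.9465 16.9754 2.9814 0.0000 0.0000 0.0000 0.0000 0.0000] k=[0 0 4 19 1 0 0 0 0 0]
t=2: x=[0.0000 0.5082 5.3605 14.6566 3.2009 0.1304 0.0000 0.0000 0.0000 0.0000] k=[0 0 4 13 5 0 0 0 0 0]
t=3: x=[0.0000 0.5082 4.5878 10.7324 5.3764 0.6521 0.0000 0.0000 0.0000 0.0000] k=[0 2 5 13 3 0 0 0 0 0]
t=4: x=[0.2523 2.0849 5.5785 10.6025 3.8993 0.3913 0.0000 0.0000 0.0000 0.0000] k=[2 3 7 13 6 1 0 0 0 0]
t=5: x=[2.0719 3.3224 7.1766 11.2522 6.2450 1.5247 0.1313 0.0000 0.0000 0.0000] k=[0 5 5 13 7 3 0 0 0 0]
t=6: x=[0.6310 4.2675 5.9653 11.1223 7.2436 3.1389 0.3938 0.0000 0.0000 0.0000] k=[0 2 6 12 8 3 2 0 0 0]
t=7: x=[0.2523 2.2124 6.1836 10.6425 7.8529 3.5298 1.8872 0.2643 0.0000 0.0000] k=[0 2 5 9 8 2 1 2 0 0]
t=8: x=[0.2523 2.0849 5.0632 8.2966 7.3335 2.6577 1.2719 1.6350 0.2660 0.0000] k=[0 0 4 9 6 5 0 2 0 0]
t=9: x=[0.0000 0.5082 4.0732 7.9078 6.2450 4.4919 0.9187 1.5031 0.2660 0.0000] k=[0 1 4 8 4 2 1 2 0 0]
t=10: x=[0.1261 1.2322 4.0732 6.9113 4.2485 2.1364 1.2719 1.6350 0.2660 0.0000] k=[0 3 6 6 3 2 2 1 0 0]
t=11: x=[0.3785 2.9390 5.5389 5.5675 3.2508 2.1364 1.8872 1.0160 0.1330 0.0000] k=[0 4 8 5 5 1 0 0 1 0]
t=12: x=[0.5047 3.9227 7.0077 5.3486 4.4681 1.3943 0.1313 0.1322 0.7567 0.1339] k=[3 5 6 4 4 0 0 2 0 0]
t=13: x=[3.1757 4.7801 5.5389 4.2252 3.4702 0.5217 0.2626 1.5031 0.2660 0.0000] k=[4 3 8 5 2 3 2 2 0 0]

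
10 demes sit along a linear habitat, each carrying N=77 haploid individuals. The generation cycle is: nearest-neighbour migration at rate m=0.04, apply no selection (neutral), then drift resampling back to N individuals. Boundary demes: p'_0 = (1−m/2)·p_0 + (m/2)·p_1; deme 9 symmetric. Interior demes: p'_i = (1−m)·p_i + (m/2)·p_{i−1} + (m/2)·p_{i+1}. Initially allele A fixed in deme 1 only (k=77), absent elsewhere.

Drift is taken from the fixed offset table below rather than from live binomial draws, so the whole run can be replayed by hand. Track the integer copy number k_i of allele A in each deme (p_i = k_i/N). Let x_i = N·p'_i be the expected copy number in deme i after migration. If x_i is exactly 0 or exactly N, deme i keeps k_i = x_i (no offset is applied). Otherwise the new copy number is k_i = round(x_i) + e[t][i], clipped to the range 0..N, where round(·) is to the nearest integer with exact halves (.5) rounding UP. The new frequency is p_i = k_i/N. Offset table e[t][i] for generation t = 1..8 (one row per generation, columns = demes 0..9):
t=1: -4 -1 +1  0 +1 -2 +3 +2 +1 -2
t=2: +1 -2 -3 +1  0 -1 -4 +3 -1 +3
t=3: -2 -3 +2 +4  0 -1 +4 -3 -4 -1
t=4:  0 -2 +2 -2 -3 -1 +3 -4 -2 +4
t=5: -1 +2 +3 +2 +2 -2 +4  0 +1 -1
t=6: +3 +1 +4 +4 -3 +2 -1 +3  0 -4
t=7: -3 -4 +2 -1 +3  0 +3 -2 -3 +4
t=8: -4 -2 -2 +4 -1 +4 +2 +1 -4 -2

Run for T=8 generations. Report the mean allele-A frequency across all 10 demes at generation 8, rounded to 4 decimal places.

0.1182

t=0: k=[0 77 0 0 0 0 0 0 0 0]
t=1: x=[1.5400 73.9200 1.5400 0.0000 0.0000 0.0000 0.0000 0.0000 0.0000 0.0000] k=[0 73 3 0 0 0 0 0 0 0]
t=2: x=[1.4600 70.1400 4.3400 0.0600 0.0000 0.0000 0.0000 0.0000 0.0000 0.0000] k=[2 68 1 1 0 0 0 0 0 0]
t=3: x=[3.3200 65.3400 2.3400 0.9800 0.0200 0.0000 0.0000 0.0000 0.0000 0.0000] k=[1 62 4 5 0 0 0 0 0 0]
t=4: x=[2.2200 59.6200 5.1800 4.8800 0.1000 0.0000 0.0000 0.0000 0.0000 0.0000] k=[2 58 7 3 0 0 0 0 0 0]
t=5: x=[3.1200 55.8600 7.9400 3.0200 0.0600 0.0000 0.0000 0.0000 0.0000 0.0000] k=[2 58 11 5 2 0 0 0 0 0]
t=6: x=[3.1200 55.9400 11.8200 5.0600 2.0200 0.0400 0.0000 0.0000 0.0000 0.0000] k=[6 57 16 9 0 2 0 0 0 0]
t=7: x=[7.0200 55.1600 16.6800 8.9600 0.2200 1.9200 0.0400 0.0000 0.0000 0.0000] k=[4 51 19 8 3 2 3 0 0 0]
t=8: x=[4.9400 49.4200 19.4200 8.1200 3.0800 2.0400 2.9200 0.0600 0.0000 0.0000] k=[1 47 17 12 2 6 5 1 0 0]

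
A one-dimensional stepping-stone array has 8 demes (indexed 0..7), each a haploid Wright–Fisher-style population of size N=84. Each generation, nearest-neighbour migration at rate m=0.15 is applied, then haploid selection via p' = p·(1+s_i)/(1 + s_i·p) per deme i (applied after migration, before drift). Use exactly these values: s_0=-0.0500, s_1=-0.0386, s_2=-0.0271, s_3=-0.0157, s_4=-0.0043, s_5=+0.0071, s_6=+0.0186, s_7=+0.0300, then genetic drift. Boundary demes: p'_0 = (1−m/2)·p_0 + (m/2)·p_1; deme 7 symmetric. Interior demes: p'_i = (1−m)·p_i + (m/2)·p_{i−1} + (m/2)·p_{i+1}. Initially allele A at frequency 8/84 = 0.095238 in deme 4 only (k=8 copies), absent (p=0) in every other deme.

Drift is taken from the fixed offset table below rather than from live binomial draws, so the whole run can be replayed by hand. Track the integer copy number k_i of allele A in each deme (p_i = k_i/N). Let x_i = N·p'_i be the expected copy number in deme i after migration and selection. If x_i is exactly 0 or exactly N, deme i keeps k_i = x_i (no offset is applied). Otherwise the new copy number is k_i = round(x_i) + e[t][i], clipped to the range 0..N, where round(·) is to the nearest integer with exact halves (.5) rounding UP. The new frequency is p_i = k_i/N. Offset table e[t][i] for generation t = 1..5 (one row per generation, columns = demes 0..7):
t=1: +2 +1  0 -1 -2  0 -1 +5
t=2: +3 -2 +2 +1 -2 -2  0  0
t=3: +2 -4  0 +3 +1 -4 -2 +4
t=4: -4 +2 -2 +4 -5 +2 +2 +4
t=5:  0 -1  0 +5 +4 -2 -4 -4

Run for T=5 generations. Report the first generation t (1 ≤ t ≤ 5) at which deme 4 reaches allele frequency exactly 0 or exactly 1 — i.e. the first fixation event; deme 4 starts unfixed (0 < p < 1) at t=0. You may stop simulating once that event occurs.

t=0: k=[0 0 0 0 8 0 0 0]
t=1: x=[0.0000 0.0000 0.0000 0.5906 6.7731 0.6042 0.0000 0.0000] k=[0 0 0 0 5 1 0 0]
t=2: x=[0.0000 0.0000 0.0000 0.3691 4.3074 1.2336 0.0764 0.0000] k=[0 0 0 1 2 0 0 0]
t=3: x=[0.0000 0.0000 0.0730 0.9845 1.7675 0.1511 0.0000 0.0000] k=[0 0 0 4 3 0 0 0]
t=4: x=[0.0000 0.0000 0.2919 3.5705 2.8382 0.2266 0.0000 0.0000] k=[0 0 0 8 0 2 0 0]

4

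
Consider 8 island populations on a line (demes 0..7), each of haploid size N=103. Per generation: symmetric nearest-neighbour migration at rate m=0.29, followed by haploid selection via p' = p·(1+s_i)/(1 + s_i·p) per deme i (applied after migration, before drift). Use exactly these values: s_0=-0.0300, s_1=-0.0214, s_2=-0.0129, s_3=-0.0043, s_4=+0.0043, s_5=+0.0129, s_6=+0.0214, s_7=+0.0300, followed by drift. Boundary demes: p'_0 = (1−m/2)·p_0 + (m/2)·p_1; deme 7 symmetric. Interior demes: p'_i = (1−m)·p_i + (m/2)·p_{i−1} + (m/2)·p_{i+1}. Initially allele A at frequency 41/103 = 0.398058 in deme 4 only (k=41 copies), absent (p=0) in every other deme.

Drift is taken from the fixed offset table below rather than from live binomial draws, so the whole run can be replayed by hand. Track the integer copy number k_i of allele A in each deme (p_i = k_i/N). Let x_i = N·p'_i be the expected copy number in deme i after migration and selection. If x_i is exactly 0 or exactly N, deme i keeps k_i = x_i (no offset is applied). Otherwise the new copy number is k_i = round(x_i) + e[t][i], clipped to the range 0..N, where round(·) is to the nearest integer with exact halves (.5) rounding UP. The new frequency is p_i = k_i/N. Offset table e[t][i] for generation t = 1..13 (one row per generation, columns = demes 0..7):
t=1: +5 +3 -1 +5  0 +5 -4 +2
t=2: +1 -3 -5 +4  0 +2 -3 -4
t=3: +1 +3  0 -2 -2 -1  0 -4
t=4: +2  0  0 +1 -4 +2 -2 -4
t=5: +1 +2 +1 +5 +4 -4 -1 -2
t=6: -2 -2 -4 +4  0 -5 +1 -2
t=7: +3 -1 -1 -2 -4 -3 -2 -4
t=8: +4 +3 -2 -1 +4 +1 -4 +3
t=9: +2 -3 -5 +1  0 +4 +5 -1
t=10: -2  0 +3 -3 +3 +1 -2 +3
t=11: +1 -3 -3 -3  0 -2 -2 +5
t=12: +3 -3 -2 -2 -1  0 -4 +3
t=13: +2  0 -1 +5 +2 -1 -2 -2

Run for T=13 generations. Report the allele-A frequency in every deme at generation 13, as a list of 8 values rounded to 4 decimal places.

t=0: k=[0 0 0 0 41 0 0 0]
t=1: x=[0.0000 0.0000 0.0000 5.9209 29.1997 6.0172 0.0000 0.0000] k=[0 0 0 11 29 11 0 0]
t=2: x=[0.0000 0.0000 1.5747 11.9693 23.8586 12.1517 1.6286 0.0000] k=[0 0 0 16 24 14 0 0]
t=3: x=[0.0000 0.0000 2.2907 14.7853 21.4628 13.5703 2.0726 0.0000] k=[0 0 2 13 19 13 2 0]
t=4: x=[0.0000 0.2838 3.2637 12.2285 17.3217 12.4143 3.3734 0.2987] k=[0 0 3 13 13 14 1 0]
t=5: x=[0.0000 0.4257 3.9652 11.5059 13.1943 12.1063 2.7970 0.1493] k=[0 2 5 17 17 8 2 0]
t=6: x=[0.2813 2.1000 6.2286 15.2041 15.7522 8.5348 2.6338 0.2987] k=[0 0 2 19 16 4 4 0]
t=7: x=[0.0000 0.2838 4.1233 16.0416 14.7491 5.8099 3.4907 0.5973] k=[0 0 3 14 11 3 1 0]
t=8: x=[0.0000 0.4257 4.1085 11.9245 10.3148 3.9180 1.1692 0.1493] k=[0 3 2 11 14 5 0 3]
t=9: x=[0.4220 2.3694 3.4070 10.0907 12.3064 5.6480 1.1845 2.6400] k=[2 0 0 11 12 10 6 2]
t=10: x=[1.6595 0.2838 1.5747 9.5127 11.6091 9.8233 6.1208 2.6554] k=[0 0 5 7 15 11 4 6]
t=11: x=[0.0000 0.7096 4.5087 7.8387 13.3097 10.6871 5.4126 5.8715] k=[0 0 2 5 13 9 3 11]
t=12: x=[0.0000 0.2838 2.1179 5.7017 11.3031 8.8127 5.1323 10.1062] k=[0 0 0 4 10 9 1 13]
t=13: x=[0.0000 0.0000 0.5726 4.2723 9.0203 8.0799 3.9802 11.5599] k=[0 0 0 9 11 7 2 10]

[0.0000, 0.0000, 0.0000, 0.0874, 0.1068, 0.0680, 0.0194, 0.0971]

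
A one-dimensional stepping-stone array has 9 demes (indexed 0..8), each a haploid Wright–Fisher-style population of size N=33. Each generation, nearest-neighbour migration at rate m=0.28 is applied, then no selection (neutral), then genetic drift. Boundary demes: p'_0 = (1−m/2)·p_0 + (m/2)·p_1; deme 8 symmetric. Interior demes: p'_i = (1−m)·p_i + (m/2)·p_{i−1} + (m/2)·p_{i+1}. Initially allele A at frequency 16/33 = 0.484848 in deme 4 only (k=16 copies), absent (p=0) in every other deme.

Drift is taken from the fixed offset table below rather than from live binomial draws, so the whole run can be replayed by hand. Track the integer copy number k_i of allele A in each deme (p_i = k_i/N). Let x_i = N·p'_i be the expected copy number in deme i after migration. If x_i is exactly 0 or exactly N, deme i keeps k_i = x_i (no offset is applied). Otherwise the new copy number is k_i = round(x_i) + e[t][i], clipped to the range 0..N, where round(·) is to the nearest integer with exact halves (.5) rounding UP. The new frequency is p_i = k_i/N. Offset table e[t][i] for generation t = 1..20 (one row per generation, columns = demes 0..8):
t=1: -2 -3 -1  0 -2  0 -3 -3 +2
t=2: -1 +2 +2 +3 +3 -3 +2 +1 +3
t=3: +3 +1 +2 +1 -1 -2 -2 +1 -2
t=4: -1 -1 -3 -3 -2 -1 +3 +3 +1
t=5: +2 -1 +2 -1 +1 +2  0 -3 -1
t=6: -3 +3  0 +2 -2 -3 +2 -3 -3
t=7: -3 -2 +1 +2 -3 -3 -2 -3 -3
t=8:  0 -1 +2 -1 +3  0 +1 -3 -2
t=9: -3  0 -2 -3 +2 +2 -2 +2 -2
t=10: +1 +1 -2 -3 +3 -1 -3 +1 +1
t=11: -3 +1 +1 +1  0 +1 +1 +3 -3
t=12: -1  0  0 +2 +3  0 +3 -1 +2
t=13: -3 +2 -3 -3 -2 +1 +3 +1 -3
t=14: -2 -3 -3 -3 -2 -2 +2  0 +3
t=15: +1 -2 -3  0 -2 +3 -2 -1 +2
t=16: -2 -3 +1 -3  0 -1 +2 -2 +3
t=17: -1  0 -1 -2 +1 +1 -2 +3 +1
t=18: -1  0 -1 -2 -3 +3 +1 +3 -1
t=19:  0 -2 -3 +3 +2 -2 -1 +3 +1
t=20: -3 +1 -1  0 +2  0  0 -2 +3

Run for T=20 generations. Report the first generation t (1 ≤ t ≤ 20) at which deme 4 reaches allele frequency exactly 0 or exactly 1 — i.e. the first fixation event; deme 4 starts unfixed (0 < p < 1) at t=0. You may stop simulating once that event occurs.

7

t=0: k=[0 0 0 0 16 0 0 0 0]
t=1: x=[0.0000 0.0000 0.0000 2.2400 11.5200 2.2400 0.0000 0.0000 0.0000] k=[0 0 0 2 10 2 0 0 0]
t=2: x=[0.0000 0.0000 0.2800 2.8400 7.7600 2.8400 0.2800 0.0000 0.0000] k=[0 0 2 6 11 0 2 0 0]
t=3: x=[0.0000 0.2800 2.2800 6.1400 8.7600 1.8200 1.4400 0.2800 0.0000] k=[0 1 4 7 8 0 0 1 0]
t=4: x=[0.1400 1.2800 4.0000 6.7200 6.7400 1.1200 0.1400 0.7200 0.1400] k=[0 0 1 4 5 0 3 4 1]
t=5: x=[0.0000 0.1400 1.2800 3.7200 4.1600 1.1200 2.7200 3.4400 1.4200] k=[0 0 3 3 5 3 3 0 0]
t=6: x=[0.0000 0.4200 2.5800 3.2800 4.4400 3.2800 2.5800 0.4200 0.0000] k=[0 3 3 5 2 0 5 0 0]
t=7: x=[0.4200 2.5800 3.2800 4.3000 2.1400 0.9800 3.6000 0.7000 0.0000] k=[0 1 4 6 0 0 2 0 0]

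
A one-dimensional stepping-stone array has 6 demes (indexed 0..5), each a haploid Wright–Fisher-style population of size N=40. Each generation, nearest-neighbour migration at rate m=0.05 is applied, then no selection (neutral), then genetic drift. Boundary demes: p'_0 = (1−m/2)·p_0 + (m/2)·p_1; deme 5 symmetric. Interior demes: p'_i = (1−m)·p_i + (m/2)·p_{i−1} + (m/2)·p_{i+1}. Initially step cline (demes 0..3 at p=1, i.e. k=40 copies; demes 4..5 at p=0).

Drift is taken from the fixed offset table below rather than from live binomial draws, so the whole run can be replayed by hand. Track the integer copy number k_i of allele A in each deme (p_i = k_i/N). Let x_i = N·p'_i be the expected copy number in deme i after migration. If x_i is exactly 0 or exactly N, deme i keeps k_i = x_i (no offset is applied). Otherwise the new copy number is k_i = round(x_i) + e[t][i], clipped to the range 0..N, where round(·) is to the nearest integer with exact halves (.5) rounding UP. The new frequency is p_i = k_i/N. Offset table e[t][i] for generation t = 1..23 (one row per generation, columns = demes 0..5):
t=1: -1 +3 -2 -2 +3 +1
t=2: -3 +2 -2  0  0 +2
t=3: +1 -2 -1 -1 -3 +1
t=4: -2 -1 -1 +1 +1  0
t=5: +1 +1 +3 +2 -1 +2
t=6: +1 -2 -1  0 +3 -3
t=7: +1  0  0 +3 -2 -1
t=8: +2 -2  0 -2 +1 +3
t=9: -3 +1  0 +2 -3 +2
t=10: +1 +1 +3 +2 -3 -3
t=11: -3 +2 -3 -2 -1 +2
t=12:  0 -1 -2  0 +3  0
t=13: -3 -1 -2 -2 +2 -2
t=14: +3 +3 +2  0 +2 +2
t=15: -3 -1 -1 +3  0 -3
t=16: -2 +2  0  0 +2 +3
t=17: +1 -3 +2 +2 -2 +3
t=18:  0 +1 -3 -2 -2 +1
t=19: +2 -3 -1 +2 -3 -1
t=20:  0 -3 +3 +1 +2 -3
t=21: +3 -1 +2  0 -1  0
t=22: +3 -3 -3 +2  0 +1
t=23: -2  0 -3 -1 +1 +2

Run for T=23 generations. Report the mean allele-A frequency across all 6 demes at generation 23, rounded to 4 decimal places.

0.6208

t=0: k=[40 40 40 40 0 0]
t=1: x=[40.0000 40.0000 40.0000 39.0000 1.0000 0.0000] k=[40 40 40 37 4 0]
t=2: x=[40.0000 40.0000 39.9250 36.2500 4.7250 0.1000] k=[40 40 38 36 5 2]
t=3: x=[40.0000 39.9500 38.0000 35.2750 5.7000 2.0750] k=[40 38 37 34 3 3]
t=4: x=[39.9500 38.0250 36.9500 33.3000 3.7750 3.0000] k=[38 37 36 34 5 3]
t=5: x=[37.9750 37.0000 35.9750 33.3250 5.6750 3.0500] k=[39 38 39 35 5 5]
t=6: x=[38.9750 38.0500 38.8750 34.3500 5.7500 5.0000] k=[40 36 38 34 9 2]
t=7: x=[39.9000 36.1500 37.8500 33.4750 9.4500 2.1750] k=[40 36 38 36 7 1]
t=8: x=[39.9000 36.1500 37.9000 35.3250 7.5750 1.1500] k=[40 34 38 33 9 4]
t=9: x=[39.8500 34.2500 37.7750 32.5250 9.4750 4.1250] k=[37 35 38 35 6 6]
t=10: x=[36.9500 35.1250 37.8500 34.3500 6.7250 6.0000] k=[38 36 40 36 4 3]
t=11: x=[37.9500 36.1500 39.8000 35.3000 4.7750 3.0250] k=[35 38 37 33 4 5]
t=12: x=[35.0750 37.9000 36.9250 32.3750 4.7500 4.9750] k=[35 37 35 32 8 5]
t=13: x=[35.0500 36.9000 34.9750 31.4750 8.5250 5.0750] k=[32 36 33 29 11 3]
t=14: x=[32.1000 35.8250 32.9750 28.6500 11.2500 3.2000] k=[35 39 35 29 13 5]
t=15: x=[35.1000 38.8000 34.9500 28.7500 13.2000 5.2000] k=[32 38 34 32 13 2]
t=16: x=[32.1500 37.7500 34.0500 31.5750 13.2000 2.2750] k=[30 40 34 32 15 5]
t=17: x=[30.2500 39.6000 34.1000 31.6250 15.1750 5.2500] k=[31 37 36 34 13 8]
t=18: x=[31.1500 36.8250 35.9750 33.5250 13.4000 8.1250] k=[31 38 33 32 11 9]
t=19: x=[31.1750 37.7000 33.1000 31.5000 11.4750 9.0500] k=[33 35 32 34 8 8]
t=20: x=[33.0500 34.8750 32.1250 33.3000 8.6500 8.0000] k=[33 32 35 34 11 5]
t=21: x=[32.9750 32.1000 34.9000 33.4500 11.4250 5.1500] k=[36 31 37 33 10 5]
t=22: x=[35.8750 31.2750 36.7500 32.5250 10.4500 5.1250] k=[39 28 34 35 10 6]
t=23: x=[38.7250 28.4250 33.8750 34.3500 10.5250 6.1000] k=[37 28 31 33 12 8]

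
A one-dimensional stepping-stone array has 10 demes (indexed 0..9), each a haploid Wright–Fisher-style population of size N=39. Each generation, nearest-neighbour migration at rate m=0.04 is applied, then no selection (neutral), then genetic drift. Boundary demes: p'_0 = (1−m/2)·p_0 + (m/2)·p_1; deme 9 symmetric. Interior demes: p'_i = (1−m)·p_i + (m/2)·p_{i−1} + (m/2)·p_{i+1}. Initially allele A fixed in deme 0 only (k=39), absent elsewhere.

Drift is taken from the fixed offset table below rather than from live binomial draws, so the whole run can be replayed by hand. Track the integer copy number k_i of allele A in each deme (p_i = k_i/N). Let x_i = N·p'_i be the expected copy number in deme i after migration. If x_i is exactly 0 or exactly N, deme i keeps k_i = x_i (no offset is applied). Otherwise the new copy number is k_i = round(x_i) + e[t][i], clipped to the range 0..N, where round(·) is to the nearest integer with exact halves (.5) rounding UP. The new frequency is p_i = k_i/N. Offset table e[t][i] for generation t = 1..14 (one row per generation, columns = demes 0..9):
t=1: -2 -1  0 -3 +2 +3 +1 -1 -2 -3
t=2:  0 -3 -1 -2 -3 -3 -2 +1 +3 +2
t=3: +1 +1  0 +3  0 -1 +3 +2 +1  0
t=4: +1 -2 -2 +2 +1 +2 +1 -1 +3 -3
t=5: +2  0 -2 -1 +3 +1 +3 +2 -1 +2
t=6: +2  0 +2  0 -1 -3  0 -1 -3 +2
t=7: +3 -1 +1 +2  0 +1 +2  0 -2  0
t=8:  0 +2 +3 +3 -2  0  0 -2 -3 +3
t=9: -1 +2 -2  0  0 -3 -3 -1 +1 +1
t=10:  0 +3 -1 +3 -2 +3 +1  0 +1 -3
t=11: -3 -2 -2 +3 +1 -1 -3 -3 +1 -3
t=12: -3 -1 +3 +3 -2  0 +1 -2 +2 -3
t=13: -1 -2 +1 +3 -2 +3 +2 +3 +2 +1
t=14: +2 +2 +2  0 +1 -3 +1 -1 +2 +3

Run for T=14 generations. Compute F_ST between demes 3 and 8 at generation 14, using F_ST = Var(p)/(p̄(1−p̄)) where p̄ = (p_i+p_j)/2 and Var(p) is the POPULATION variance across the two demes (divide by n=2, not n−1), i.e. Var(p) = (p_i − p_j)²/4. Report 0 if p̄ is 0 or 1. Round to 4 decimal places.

t=0: k=[39 0 0 0 0 0 0 0 0 0]
t=1: x=[38.2200 0.7800 0.0000 0.0000 0.0000 0.0000 0.0000 0.0000 0.0000 0.0000] k=[36 0 0 0 0 0 0 0 0 0]
t=2: x=[35.2800 0.7200 0.0000 0.0000 0.0000 0.0000 0.0000 0.0000 0.0000 0.0000] k=[35 0 0 0 0 0 0 0 0 0]
t=3: x=[34.3000 0.7000 0.0000 0.0000 0.0000 0.0000 0.0000 0.0000 0.0000 0.0000] k=[35 2 0 0 0 0 0 0 0 0]
t=4: x=[34.3400 2.6200 0.0400 0.0000 0.0000 0.0000 0.0000 0.0000 0.0000 0.0000] k=[35 1 0 0 0 0 0 0 0 0]
t=5: x=[34.3200 1.6600 0.0200 0.0000 0.0000 0.0000 0.0000 0.0000 0.0000 0.0000] k=[36 2 0 0 0 0 0 0 0 0]
t=6: x=[35.3200 2.6400 0.0400 0.0000 0.0000 0.0000 0.0000 0.0000 0.0000 0.0000] k=[37 3 2 0 0 0 0 0 0 0]
t=7: x=[36.3200 3.6600 1.9800 0.0400 0.0000 0.0000 0.0000 0.0000 0.0000 0.0000] k=[39 3 3 2 0 0 0 0 0 0]
t=8: x=[38.2800 3.7200 2.9800 1.9800 0.0400 0.0000 0.0000 0.0000 0.0000 0.0000] k=[38 6 6 5 0 0 0 0 0 0]
t=9: x=[37.3600 6.6400 5.9800 4.9200 0.1000 0.0000 0.0000 0.0000 0.0000 0.0000] k=[36 9 4 5 0 0 0 0 0 0]
t=10: x=[35.4600 9.4400 4.1200 4.8800 0.1000 0.0000 0.0000 0.0000 0.0000 0.0000] k=[35 12 3 8 0 0 0 0 0 0]
t=11: x=[34.5400 12.2800 3.2800 7.7400 0.1600 0.0000 0.0000 0.0000 0.0000 0.0000] k=[32 10 1 11 1 0 0 0 0 0]
t=12: x=[31.5600 10.2600 1.3800 10.6000 1.1800 0.0200 0.0000 0.0000 0.0000 0.0000] k=[29 9 4 14 0 0 0 0 0 0]
t=13: x=[28.6000 9.3000 4.3000 13.5200 0.2800 0.0000 0.0000 0.0000 0.0000 0.0000] k=[28 7 5 17 0 0 0 0 0 0]
t=14: x=[27.5800 7.3800 5.2800 16.4200 0.3400 0.0000 0.0000 0.0000 0.0000 0.0000] k=[30 9 7 16 1 0 0 0 0 0]

0.2581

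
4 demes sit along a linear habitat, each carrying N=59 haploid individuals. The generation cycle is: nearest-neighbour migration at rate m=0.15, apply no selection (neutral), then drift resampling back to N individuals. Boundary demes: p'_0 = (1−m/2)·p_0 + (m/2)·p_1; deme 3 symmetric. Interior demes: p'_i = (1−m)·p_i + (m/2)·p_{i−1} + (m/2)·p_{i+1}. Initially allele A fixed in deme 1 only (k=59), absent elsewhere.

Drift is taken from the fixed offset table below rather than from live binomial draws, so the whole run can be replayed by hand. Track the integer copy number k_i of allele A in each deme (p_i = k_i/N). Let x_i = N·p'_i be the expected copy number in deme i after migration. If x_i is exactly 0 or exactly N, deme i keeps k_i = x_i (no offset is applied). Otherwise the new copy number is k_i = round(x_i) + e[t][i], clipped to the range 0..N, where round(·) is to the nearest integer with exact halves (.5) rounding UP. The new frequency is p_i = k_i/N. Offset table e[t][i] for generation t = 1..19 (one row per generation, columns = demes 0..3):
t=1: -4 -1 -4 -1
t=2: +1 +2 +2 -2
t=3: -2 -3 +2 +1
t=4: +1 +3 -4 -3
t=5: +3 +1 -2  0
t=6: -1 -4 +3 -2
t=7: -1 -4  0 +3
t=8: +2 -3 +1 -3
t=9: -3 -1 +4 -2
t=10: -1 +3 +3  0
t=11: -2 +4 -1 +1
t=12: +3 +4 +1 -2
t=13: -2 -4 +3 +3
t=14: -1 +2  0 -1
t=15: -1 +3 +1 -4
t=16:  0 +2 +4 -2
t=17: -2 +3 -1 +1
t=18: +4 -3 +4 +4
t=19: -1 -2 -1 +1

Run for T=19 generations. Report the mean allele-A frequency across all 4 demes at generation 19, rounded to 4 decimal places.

t=0: k=[0 59 0 0]
t=1: x=[4.4250 50.1500 4.4250 0.0000] k=[0 49 0 0]
t=2: x=[3.6750 41.6500 3.6750 0.0000] k=[5 44 6 0]
t=3: x=[7.9250 38.2250 8.4000 0.4500] k=[6 35 10 1]
t=4: x=[8.1750 30.9500 11.2000 1.6750] k=[9 34 7 0]
t=5: x=[10.8750 30.1000 8.5000 0.5250] k=[14 31 7 1]
t=6: x=[15.2750 27.9250 8.3500 1.4500] k=[14 24 11 0]
t=7: x=[14.7500 22.2750 11.1500 0.8250] k=[14 18 11 4]
t=8: x=[14.3000 17.1750 11.0000 4.5250] k=[16 14 12 2]
t=9: x=[15.8500 14.0000 11.4000 2.7500] k=[13 13 15 1]
t=10: x=[13.0000 13.1500 13.8000 2.0500] k=[12 16 17 2]
t=11: x=[12.3000 15.7750 15.8000 3.1250] k=[10 20 15 4]
t=12: x=[10.7500 18.8750 14.5500 4.8250] k=[14 23 16 3]
t=13: x=[14.6750 21.8000 15.5500 3.9750] k=[13 18 19 7]
t=14: x=[13.3750 17.7000 18.0250 7.9000] k=[12 20 18 7]
t=15: x=[12.6000 19.2500 17.3250 7.8250] k=[12 22 18 4]
t=16: x=[12.7500 20.9500 17.2500 5.0500] k=[13 23 21 3]
t=17: x=[13.7500 22.1000 19.8000 4.3500] k=[12 25 19 5]
t=18: x=[12.9750 23.5750 18.4000 6.0500] k=[17 21 22 10]
t=19: x=[17.3000 20.7750 21.0250 10.9000] k=[16 19 20 12]

0.2839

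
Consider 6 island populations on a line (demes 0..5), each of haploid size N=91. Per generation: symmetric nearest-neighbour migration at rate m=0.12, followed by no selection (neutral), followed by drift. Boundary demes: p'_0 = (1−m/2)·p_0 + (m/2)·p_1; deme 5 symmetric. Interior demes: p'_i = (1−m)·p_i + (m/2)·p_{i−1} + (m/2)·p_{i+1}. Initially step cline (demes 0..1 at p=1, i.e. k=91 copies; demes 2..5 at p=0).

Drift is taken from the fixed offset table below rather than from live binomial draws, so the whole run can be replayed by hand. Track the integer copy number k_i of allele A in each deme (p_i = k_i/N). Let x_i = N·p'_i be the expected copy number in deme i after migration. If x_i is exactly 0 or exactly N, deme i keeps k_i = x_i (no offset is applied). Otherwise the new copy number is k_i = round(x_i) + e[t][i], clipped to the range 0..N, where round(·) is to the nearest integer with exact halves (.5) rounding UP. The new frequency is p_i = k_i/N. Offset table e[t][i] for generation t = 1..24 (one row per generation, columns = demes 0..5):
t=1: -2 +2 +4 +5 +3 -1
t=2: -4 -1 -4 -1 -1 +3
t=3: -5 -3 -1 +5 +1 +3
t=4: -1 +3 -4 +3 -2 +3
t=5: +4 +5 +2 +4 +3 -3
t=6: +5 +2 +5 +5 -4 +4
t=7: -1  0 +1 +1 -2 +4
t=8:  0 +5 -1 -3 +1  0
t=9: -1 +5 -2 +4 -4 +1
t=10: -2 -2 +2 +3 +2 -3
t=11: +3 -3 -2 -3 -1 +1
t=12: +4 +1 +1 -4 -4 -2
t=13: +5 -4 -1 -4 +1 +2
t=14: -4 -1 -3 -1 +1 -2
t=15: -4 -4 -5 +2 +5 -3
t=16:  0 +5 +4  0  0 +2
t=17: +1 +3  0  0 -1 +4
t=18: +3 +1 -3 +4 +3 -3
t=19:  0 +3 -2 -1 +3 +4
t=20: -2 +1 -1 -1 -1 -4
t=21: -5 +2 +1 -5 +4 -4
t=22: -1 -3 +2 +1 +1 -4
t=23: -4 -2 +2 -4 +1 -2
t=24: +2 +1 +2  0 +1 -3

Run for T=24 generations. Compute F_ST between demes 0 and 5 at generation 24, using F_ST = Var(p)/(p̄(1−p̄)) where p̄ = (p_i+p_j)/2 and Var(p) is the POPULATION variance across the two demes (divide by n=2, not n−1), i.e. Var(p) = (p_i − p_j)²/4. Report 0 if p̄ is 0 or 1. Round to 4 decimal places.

0.5965

t=0: k=[91 91 0 0 0 0]
t=1: x=[91.0000 85.5400 5.4600 0.0000 0.0000 0.0000] k=[91 88 9 0 0 0]
t=2: x=[90.8200 83.4400 13.2000 0.5400 0.0000 0.0000] k=[87 82 9 0 0 0]
t=3: x=[86.7000 77.9200 12.8400 0.5400 0.0000 0.0000] k=[82 75 12 6 0 0]
t=4: x=[81.5800 71.6400 15.4200 6.0000 0.3600 0.0000] k=[81 75 11 9 0 0]
t=5: x=[80.6400 71.5200 14.7200 8.5800 0.5400 0.0000] k=[85 77 17 13 4 0]
t=6: x=[84.5200 73.8800 20.3600 12.7000 4.3000 0.2400] k=[90 76 25 18 0 4]
t=7: x=[89.1600 73.7800 27.6400 17.3400 1.3200 3.7600] k=[88 74 29 18 0 8]
t=8: x=[87.1600 72.1400 31.0400 17.5800 1.5600 7.5200] k=[87 77 30 15 3 8]
t=9: x=[86.4000 74.7800 31.9200 15.1800 4.0200 7.7000] k=[85 80 30 19 0 9]
t=10: x=[84.7000 77.3000 32.3400 18.5200 1.6800 8.4600] k=[83 75 34 22 4 5]
t=11: x=[82.5200 73.0200 35.7400 21.6400 5.1400 4.9400] k=[86 70 34 19 4 6]
t=12: x=[85.0400 68.8000 35.2600 19.0000 5.0200 5.8800] k=[89 70 36 15 1 4]
t=13: x=[87.8600 69.1000 36.7800 15.4200 2.0200 3.8200] k=[91 65 36 11 3 6]
t=14: x=[89.4400 64.8200 36.2400 12.0200 3.6600 5.8200] k=[85 64 33 11 5 4]
t=15: x=[83.7400 63.4000 33.5400 11.9600 5.3000 4.0600] k=[80 59 29 14 10 1]
t=16: x=[78.7400 58.4600 29.9000 14.6600 9.7000 1.5400] k=[79 63 34 15 10 4]
t=17: x=[78.0400 62.2200 34.6000 15.8400 9.9400 4.3600] k=[79 65 35 16 9 8]
t=18: x=[78.1600 64.0400 35.6600 16.7200 9.3600 8.0600] k=[81 65 33 21 12 5]
t=19: x=[80.0400 64.0400 34.2000 21.1800 12.1200 5.4200] k=[80 67 32 20 15 9]
t=20: x=[79.2200 65.6800 33.3800 20.4200 14.9400 9.3600] k=[77 67 32 19 14 5]
t=21: x=[76.4000 65.5000 33.3200 19.4800 13.7600 5.5400] k=[71 68 34 14 18 2]
t=22: x=[70.8200 66.1400 34.8400 15.4400 16.8000 2.9600] k=[70 63 37 16 18 0]
t=23: x=[69.5800 61.8600 37.3000 17.3800 16.8000 1.0800] k=[66 60 39 13 18 0]
t=24: x=[65.6400 59.1000 38.7000 14.8600 16.6200 1.0800] k=[68 60 41 15 18 0]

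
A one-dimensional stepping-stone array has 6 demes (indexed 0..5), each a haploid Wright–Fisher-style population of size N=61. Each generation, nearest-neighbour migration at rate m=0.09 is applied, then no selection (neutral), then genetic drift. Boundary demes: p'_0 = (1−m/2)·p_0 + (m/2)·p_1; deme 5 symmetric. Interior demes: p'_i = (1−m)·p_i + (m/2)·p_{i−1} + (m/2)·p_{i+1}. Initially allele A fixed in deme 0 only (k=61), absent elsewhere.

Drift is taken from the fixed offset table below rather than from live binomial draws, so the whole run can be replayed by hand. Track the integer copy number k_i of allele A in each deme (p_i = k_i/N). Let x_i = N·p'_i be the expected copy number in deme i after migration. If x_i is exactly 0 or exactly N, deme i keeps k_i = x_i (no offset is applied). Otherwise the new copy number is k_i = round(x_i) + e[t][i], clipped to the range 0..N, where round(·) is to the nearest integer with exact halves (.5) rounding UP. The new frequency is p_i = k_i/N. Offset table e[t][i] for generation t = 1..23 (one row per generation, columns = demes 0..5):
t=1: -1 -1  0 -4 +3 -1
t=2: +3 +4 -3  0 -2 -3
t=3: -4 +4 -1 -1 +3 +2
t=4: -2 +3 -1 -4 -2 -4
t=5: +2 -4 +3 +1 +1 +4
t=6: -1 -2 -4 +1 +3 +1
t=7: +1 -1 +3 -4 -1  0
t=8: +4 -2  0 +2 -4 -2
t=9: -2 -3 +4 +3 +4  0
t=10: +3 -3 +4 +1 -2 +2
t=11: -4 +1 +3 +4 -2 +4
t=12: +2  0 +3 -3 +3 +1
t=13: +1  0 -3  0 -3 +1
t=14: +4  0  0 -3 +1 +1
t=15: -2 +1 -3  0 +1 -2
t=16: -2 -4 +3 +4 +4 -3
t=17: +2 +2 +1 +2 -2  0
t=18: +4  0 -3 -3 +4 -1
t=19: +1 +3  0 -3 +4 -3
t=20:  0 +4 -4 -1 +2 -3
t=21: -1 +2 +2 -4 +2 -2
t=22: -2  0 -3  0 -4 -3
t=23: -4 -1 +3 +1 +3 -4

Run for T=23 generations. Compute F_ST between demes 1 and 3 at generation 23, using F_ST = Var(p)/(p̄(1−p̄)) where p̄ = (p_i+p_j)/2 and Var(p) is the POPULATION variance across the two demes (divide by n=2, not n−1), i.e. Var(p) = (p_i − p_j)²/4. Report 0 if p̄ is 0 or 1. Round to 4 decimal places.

t=0: k=[61 0 0 0 0 0]
t=1: x=[58.2550 2.7450 0.0000 0.0000 0.0000 0.0000] k=[57 2 0 0 0 0]
t=2: x=[54.5250 4.3850 0.0900 0.0000 0.0000 0.0000] k=[58 8 0 0 0 0]
t=3: x=[55.7500 9.8900 0.3600 0.0000 0.0000 0.0000] k=[52 14 0 0 0 0]
t=4: x=[50.2900 15.0800 0.6300 0.0000 0.0000 0.0000] k=[48 18 0 0 0 0]
t=5: x=[46.6500 18.5400 0.8100 0.0000 0.0000 0.0000] k=[49 15 4 0 0 0]
t=6: x=[47.4700 16.0350 4.3150 0.1800 0.0000 0.0000] k=[46 14 0 1 0 0]
t=7: x=[44.5600 14.8100 0.6750 0.9100 0.0450 0.0000] k=[46 14 4 0 0 0]
t=8: x=[44.5600 14.9900 4.2700 0.1800 0.0000 0.0000] k=[49 13 4 2 0 0]
t=9: x=[47.3800 14.2150 4.3150 2.0000 0.0900 0.0000] k=[45 11 8 5 4 0]
t=10: x=[43.4700 12.3950 8.0000 5.0900 3.8650 0.1800] k=[46 9 12 6 2 2]
t=11: x=[44.3350 10.8000 11.5950 6.0900 2.1800 2.0000] k=[40 12 15 10 0 6]
t=12: x=[38.7400 13.3950 14.6400 9.7750 0.7200 5.7300] k=[41 13 18 7 4 7]
t=13: x=[39.7400 14.4850 17.2800 7.3600 4.2700 6.8650] k=[41 14 14 7 1 8]
t=14: x=[39.7850 15.2150 13.6850 7.0450 1.5850 7.6850] k=[44 15 14 4 3 9]
t=15: x=[42.6950 16.2600 13.5950 4.4050 3.3150 8.7300] k=[41 17 11 4 4 7]
t=16: x=[39.9200 17.8100 10.9550 4.3150 4.1350 6.8650] k=[38 14 14 8 8 4]
t=17: x=[36.9200 15.0800 13.7300 8.2700 7.8200 4.1800] k=[39 17 15 10 6 4]
t=18: x=[38.0100 17.9000 14.8650 10.0450 6.0900 4.0900] k=[42 18 12 7 10 3]
t=19: x=[40.9200 18.8100 12.0450 7.3600 9.5500 3.3150] k=[42 22 12 4 14 0]
t=20: x=[41.1000 22.4500 12.0900 4.8100 12.9200 0.6300] k=[41 26 8 4 15 0]
t=21: x=[40.3250 25.8650 8.6300 4.6750 13.8300 0.6750] k=[39 28 11 1 16 0]
t=22: x=[38.5050 27.7300 11.3150 2.1250 14.6050 0.7200] k=[37 28 8 2 11 0]
t=23: x=[36.5950 27.5050 8.6300 2.6750 10.1000 0.4950] k=[33 27 12 4 13 0]

0.1875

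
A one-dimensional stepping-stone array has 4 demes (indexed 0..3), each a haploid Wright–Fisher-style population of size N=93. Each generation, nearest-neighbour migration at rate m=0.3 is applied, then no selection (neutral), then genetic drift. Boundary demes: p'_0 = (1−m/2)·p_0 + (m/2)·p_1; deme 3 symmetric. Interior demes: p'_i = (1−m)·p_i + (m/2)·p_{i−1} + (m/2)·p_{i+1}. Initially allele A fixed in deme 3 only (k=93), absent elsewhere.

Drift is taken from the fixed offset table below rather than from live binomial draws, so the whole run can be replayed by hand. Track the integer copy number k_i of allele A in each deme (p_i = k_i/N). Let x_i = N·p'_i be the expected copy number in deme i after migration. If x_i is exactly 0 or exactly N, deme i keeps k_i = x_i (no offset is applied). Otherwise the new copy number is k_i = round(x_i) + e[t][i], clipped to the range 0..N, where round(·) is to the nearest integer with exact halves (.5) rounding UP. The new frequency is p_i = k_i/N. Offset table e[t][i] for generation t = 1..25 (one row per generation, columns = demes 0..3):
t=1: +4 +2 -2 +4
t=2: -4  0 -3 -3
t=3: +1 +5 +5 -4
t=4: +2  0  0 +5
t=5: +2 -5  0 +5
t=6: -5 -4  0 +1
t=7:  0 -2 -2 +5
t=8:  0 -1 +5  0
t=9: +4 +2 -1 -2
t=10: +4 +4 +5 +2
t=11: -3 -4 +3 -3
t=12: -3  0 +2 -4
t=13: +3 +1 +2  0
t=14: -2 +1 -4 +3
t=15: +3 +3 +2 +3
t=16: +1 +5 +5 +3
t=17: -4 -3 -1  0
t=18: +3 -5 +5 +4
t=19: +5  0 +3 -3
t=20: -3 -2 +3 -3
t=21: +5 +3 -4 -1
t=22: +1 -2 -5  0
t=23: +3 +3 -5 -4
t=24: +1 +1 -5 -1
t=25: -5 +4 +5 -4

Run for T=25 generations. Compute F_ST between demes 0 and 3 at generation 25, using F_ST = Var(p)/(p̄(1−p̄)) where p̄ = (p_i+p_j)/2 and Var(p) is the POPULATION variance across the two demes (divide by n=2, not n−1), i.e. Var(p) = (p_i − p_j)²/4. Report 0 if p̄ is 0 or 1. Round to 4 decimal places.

t=0: k=[0 0 0 93]
t=1: x=[0.0000 0.0000 13.9500 79.0500] k=[0 0 12 83]
t=2: x=[0.0000 1.8000 20.8500 72.3500] k=[0 2 18 69]
t=3: x=[0.3000 4.1000 23.2500 61.3500] k=[1 9 28 57]
t=4: x=[2.2000 10.6500 29.5000 52.6500] k=[4 11 30 58]
t=5: x=[5.0500 12.8000 31.3500 53.8000] k=[7 8 31 59]
t=6: x=[7.1500 11.3000 31.7500 54.8000] k=[2 7 32 56]
t=7: x=[2.7500 10.0000 31.8500 52.4000] k=[3 8 30 57]
t=8: x=[3.7500 10.5500 30.7500 52.9500] k=[4 10 36 53]
t=9: x=[4.9000 13.0000 34.6500 50.4500] k=[9 15 34 48]
t=10: x=[9.9000 16.9500 33.2500 45.9000] k=[14 21 38 48]
t=11: x=[15.0500 22.5000 36.9500 46.5000] k=[12 19 40 44]
t=12: x=[13.0500 21.1000 37.4500 43.4000] k=[10 21 39 39]
t=13: x=[11.6500 22.0500 36.3000 39.0000] k=[15 23 38 39]
t=14: x=[16.2000 24.0500 35.9000 38.8500] k=[14 25 32 42]
t=15: x=[15.6500 24.4000 32.4500 40.5000] k=[19 27 34 44]
t=16: x=[20.2000 26.8500 34.4500 42.5000] k=[21 32 39 46]
t=17: x=[22.6500 31.4000 39.0000 44.9500] k=[19 28 38 45]
t=18: x=[20.3500 28.1500 37.5500 43.9500] k=[23 23 43 48]
t=19: x=[23.0000 26.0000 40.7500 47.2500] k=[28 26 44 44]
t=20: x=[27.7000 29.0000 41.3000 44.0000] k=[25 27 44 41]
t=21: x=[25.3000 29.2500 41.0000 41.4500] k=[30 32 37 40]
t=22: x=[30.3000 32.4500 36.7000 39.5500] k=[31 30 32 40]
t=23: x=[30.8500 30.4500 32.9000 38.8000] k=[34 33 28 35]
t=24: x=[33.8500 32.4000 29.8000 33.9500] k=[35 33 25 33]
t=25: x=[34.7000 32.1000 27.4000 31.8000] k=[30 36 32 28]

0.0005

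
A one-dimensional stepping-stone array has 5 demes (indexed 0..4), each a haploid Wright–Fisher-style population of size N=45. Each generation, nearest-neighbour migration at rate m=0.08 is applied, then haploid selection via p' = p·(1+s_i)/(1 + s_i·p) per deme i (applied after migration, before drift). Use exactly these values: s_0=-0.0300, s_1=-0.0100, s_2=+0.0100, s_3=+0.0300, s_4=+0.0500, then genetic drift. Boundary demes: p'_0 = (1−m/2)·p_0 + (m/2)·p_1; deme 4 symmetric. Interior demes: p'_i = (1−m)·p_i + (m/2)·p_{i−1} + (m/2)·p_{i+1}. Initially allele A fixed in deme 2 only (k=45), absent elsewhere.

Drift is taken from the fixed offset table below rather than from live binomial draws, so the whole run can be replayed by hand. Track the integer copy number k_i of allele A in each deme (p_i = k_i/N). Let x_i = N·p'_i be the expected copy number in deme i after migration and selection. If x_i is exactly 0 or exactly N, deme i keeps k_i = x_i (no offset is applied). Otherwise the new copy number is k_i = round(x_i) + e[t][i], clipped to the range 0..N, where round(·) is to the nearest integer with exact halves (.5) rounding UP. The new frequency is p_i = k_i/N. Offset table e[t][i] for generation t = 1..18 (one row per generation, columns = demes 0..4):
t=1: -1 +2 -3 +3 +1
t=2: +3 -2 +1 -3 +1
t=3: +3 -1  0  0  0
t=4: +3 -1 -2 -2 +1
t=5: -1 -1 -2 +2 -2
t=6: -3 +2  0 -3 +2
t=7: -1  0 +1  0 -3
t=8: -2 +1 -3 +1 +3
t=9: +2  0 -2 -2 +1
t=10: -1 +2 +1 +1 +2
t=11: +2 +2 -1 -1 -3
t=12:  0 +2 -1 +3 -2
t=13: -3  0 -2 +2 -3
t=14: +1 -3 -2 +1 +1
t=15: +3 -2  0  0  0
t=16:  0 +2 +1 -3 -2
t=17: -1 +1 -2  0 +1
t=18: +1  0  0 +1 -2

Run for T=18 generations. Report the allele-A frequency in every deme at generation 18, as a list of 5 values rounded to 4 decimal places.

[0.1333, 0.2444, 0.2000, 0.2444, 0.0222]

t=0: k=[0 0 45 0 0]
t=1: x=[0.0000 1.7827 41.4328 1.8518 0.0000] k=[0 4 38 5 0]
t=2: x=[0.1552 5.1540 35.3954 6.2780 0.2100] k=[3 3 36 3 1]
t=3: x=[2.9158 4.2809 33.4457 4.3549 1.1326] k=[6 3 33 4 1]
t=4: x=[5.7260 4.2809 30.7371 5.1738 1.1745] k=[9 3 29 3 2]
t=5: x=[8.5471 4.2412 27.0275 4.1090 2.1372] k=[8 3 25 6 0]
t=6: x=[7.6055 4.0429 23.4718 6.6865 0.2519] k=[5 6 23 4 2]
t=7: x=[4.9053 6.5833 21.6718 4.8054 2.1790] k=[4 7 23 5 0]
t=8: x=[4.0074 7.4573 21.7518 5.6648 0.2100] k=[2 8 19 7 3]
t=9: x=[2.1760 8.1328 18.1877 7.5030 3.3064] k=[4 8 16 6 4]
t=10: x=[4.0464 8.0931 15.3806 6.4823 4.2647] k=[3 10 16 7 6]
t=11: x=[3.1886 9.8823 15.5010 7.5030 6.2997] k=[5 12 15 7 3]
t=12: x=[5.1397 11.7525 14.6582 7.3398 3.3064] k=[5 14 14 10 1]
t=13: x=[5.2178 13.5447 13.9355 10.0285 1.4258] k=[2 14 12 12 0]
t=14: x=[2.4096 13.3455 12.1681 11.7752 0.5037] k=[3 10 10 13 2]
t=15: x=[3.1886 9.6436 10.1983 12.7078 2.5551] k=[6 8 10 13 3]
t=16: x=[5.9216 7.9341 10.1178 12.7483 3.5566] k=[6 10 11 10 2]
t=17: x=[5.9998 9.8027 11.0025 9.9471 2.4297] k=[5 11 9 10 3]
t=18: x=[5.1006 10.5984 9.1926 9.9065 3.4315] k=[6 11 9 11 1]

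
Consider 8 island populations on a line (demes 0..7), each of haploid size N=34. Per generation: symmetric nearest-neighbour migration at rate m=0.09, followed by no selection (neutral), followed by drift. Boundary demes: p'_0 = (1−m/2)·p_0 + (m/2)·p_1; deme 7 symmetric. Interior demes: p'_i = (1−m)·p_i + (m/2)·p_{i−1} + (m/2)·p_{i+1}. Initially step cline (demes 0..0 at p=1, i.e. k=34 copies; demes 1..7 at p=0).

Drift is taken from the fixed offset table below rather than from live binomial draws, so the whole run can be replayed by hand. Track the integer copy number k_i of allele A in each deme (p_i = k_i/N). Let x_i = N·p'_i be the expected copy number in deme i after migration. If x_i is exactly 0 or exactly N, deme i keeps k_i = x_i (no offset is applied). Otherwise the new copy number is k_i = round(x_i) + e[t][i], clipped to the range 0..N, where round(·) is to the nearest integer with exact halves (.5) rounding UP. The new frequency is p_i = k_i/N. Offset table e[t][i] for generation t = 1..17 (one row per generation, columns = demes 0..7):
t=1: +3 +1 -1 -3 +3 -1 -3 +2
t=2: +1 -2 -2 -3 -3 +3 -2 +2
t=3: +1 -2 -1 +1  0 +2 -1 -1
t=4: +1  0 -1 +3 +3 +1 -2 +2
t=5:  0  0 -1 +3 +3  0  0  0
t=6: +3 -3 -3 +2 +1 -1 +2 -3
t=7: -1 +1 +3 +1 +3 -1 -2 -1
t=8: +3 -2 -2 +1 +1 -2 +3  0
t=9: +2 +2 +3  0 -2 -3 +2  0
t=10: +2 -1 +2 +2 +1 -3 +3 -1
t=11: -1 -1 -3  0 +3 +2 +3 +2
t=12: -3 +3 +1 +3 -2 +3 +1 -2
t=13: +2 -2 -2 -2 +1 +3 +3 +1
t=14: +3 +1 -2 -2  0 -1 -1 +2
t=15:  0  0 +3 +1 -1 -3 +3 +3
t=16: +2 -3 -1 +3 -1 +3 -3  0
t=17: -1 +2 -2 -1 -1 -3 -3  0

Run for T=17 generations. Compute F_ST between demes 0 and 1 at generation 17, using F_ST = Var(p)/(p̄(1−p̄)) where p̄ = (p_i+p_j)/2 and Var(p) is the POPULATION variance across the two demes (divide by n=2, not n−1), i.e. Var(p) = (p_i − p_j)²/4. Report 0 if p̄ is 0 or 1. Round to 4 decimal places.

t=0: k=[34 0 0 0 0 0 0 0]
t=1: x=[32.4700 1.5300 0.0000 0.0000 0.0000 0.0000 0.0000 0.0000] k=[34 3 0 0 0 0 0 0]
t=2: x=[32.6050 4.2600 0.1350 0.0000 0.0000 0.0000 0.0000 0.0000] k=[34 2 0 0 0 0 0 0]
t=3: x=[32.5600 3.3500 0.0900 0.0000 0.0000 0.0000 0.0000 0.0000] k=[34 1 0 0 0 0 0 0]
t=4: x=[32.5150 2.4400 0.0450 0.0000 0.0000 0.0000 0.0000 0.0000] k=[34 2 0 0 0 0 0 0]
t=5: x=[32.5600 3.3500 0.0900 0.0000 0.0000 0.0000 0.0000 0.0000] k=[33 3 0 0 0 0 0 0]
t=6: x=[31.6500 4.2150 0.1350 0.0000 0.0000 0.0000 0.0000 0.0000] k=[34 1 0 0 0 0 0 0]
t=7: x=[32.5150 2.4400 0.0450 0.0000 0.0000 0.0000 0.0000 0.0000] k=[32 3 3 0 0 0 0 0]
t=8: x=[30.6950 4.3050 2.8650 0.1350 0.0000 0.0000 0.0000 0.0000] k=[34 2 1 1 0 0 0 0]
t=9: x=[32.5600 3.3950 1.0450 0.9550 0.0450 0.0000 0.0000 0.0000] k=[34 5 4 1 0 0 0 0]
t=10: x=[32.6950 6.2600 3.9100 1.0900 0.0450 0.0000 0.0000 0.0000] k=[34 5 6 3 1 0 0 0]
t=11: x=[32.6950 6.3500 5.8200 3.0450 1.0450 0.0450 0.0000 0.0000] k=[32 5 3 3 4 2 0 0]
t=12: x=[30.7850 6.1250 3.0900 3.0450 3.8650 2.0000 0.0900 0.0000] k=[28 9 4 6 2 5 1 0]
t=13: x=[27.1450 9.6300 4.3150 5.7300 2.3150 4.6850 1.1350 0.0450] k=[29 8 2 4 3 8 4 1]
t=14: x=[28.0550 8.6750 2.3600 3.8650 3.2700 7.5950 4.0450 1.1350] k=[31 10 0 2 3 7 3 3]
t=15: x=[30.0550 10.4950 0.5400 1.9550 3.1350 6.6400 3.1800 3.0000] k=[30 10 4 3 2 4 6 6]
t=16: x=[29.1000 10.6300 4.2250 3.0000 2.1350 4.0000 5.9100 6.0000] k=[31 8 3 6 1 7 3 6]
t=17: x=[29.9650 8.8100 3.3600 5.6400 1.4950 6.5500 3.3150 5.8650] k=[29 11 1 5 0 4 0 6]

0.2893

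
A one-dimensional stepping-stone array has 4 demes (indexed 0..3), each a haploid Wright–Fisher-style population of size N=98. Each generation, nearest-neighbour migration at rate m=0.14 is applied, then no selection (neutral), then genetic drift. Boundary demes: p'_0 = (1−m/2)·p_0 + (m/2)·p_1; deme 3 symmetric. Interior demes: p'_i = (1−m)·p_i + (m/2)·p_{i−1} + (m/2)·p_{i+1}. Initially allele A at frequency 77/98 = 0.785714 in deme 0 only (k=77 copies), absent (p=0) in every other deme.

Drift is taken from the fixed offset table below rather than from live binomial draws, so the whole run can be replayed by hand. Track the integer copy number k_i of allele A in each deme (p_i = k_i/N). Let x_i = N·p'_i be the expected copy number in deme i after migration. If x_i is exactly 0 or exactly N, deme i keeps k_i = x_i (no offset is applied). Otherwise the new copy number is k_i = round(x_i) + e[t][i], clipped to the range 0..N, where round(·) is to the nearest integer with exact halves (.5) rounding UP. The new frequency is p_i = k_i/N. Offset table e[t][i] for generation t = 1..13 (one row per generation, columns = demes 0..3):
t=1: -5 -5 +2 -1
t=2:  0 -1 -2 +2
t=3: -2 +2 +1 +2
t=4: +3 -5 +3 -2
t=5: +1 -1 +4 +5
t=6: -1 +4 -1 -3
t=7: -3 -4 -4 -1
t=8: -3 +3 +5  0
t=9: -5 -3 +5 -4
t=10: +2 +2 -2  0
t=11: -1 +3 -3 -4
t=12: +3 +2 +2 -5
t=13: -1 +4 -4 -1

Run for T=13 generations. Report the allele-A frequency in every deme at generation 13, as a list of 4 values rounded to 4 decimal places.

t=0: k=[77 0 0 0]
t=1: x=[71.6100 5.3900 0.0000 0.0000] k=[67 0 0 0]
t=2: x=[62.3100 4.6900 0.0000 0.0000] k=[62 4 0 0]
t=3: x=[57.9400 7.7800 0.2800 0.0000] k=[56 10 1 0]
t=4: x=[52.7800 12.5900 1.5600 0.0700] k=[56 8 5 0]
t=5: x=[52.6400 11.1500 4.8600 0.3500] k=[54 10 9 5]
t=6: x=[50.9200 13.0100 8.7900 5.2800] k=[50 17 8 2]
t=7: x=[47.6900 18.6800 8.2100 2.4200] k=[45 15 4 1]
t=8: x=[42.9000 16.3300 4.5600 1.2100] k=[40 19 10 1]
t=9: x=[38.5300 19.8400 10.0000 1.6300] k=[34 17 15 0]
t=10: x=[32.8100 18.0500 14.0900 1.0500] k=[35 20 12 1]
t=11: x=[33.9500 20.4900 11.7900 1.7700] k=[33 23 9 0]
t=12: x=[32.3000 22.7200 9.3500 0.6300] k=[35 25 11 0]
t=13: x=[34.3000 24.7200 11.2100 0.7700] k=[33 29 7 0]

[0.3367, 0.2959, 0.0714, 0.0000]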